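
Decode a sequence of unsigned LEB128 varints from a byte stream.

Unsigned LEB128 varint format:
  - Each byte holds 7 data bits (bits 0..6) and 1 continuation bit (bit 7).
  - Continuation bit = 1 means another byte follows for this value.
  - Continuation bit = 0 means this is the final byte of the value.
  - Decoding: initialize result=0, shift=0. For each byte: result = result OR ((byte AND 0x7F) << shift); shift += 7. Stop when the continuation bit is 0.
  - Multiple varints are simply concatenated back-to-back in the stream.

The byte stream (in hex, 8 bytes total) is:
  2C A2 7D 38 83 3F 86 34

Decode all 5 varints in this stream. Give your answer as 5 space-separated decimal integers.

  byte[0]=0x2C cont=0 payload=0x2C=44: acc |= 44<<0 -> acc=44 shift=7 [end]
Varint 1: bytes[0:1] = 2C -> value 44 (1 byte(s))
  byte[1]=0xA2 cont=1 payload=0x22=34: acc |= 34<<0 -> acc=34 shift=7
  byte[2]=0x7D cont=0 payload=0x7D=125: acc |= 125<<7 -> acc=16034 shift=14 [end]
Varint 2: bytes[1:3] = A2 7D -> value 16034 (2 byte(s))
  byte[3]=0x38 cont=0 payload=0x38=56: acc |= 56<<0 -> acc=56 shift=7 [end]
Varint 3: bytes[3:4] = 38 -> value 56 (1 byte(s))
  byte[4]=0x83 cont=1 payload=0x03=3: acc |= 3<<0 -> acc=3 shift=7
  byte[5]=0x3F cont=0 payload=0x3F=63: acc |= 63<<7 -> acc=8067 shift=14 [end]
Varint 4: bytes[4:6] = 83 3F -> value 8067 (2 byte(s))
  byte[6]=0x86 cont=1 payload=0x06=6: acc |= 6<<0 -> acc=6 shift=7
  byte[7]=0x34 cont=0 payload=0x34=52: acc |= 52<<7 -> acc=6662 shift=14 [end]
Varint 5: bytes[6:8] = 86 34 -> value 6662 (2 byte(s))

Answer: 44 16034 56 8067 6662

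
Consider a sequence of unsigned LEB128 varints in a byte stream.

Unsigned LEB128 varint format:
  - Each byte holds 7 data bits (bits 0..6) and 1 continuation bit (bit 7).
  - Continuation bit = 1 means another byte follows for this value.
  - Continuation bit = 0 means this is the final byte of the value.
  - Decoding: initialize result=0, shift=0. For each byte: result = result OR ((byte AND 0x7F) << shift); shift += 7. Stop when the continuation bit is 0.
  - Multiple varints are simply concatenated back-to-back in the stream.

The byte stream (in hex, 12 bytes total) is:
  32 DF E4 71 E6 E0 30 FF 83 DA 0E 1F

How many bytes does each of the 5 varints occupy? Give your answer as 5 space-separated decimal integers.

Answer: 1 3 3 4 1

Derivation:
  byte[0]=0x32 cont=0 payload=0x32=50: acc |= 50<<0 -> acc=50 shift=7 [end]
Varint 1: bytes[0:1] = 32 -> value 50 (1 byte(s))
  byte[1]=0xDF cont=1 payload=0x5F=95: acc |= 95<<0 -> acc=95 shift=7
  byte[2]=0xE4 cont=1 payload=0x64=100: acc |= 100<<7 -> acc=12895 shift=14
  byte[3]=0x71 cont=0 payload=0x71=113: acc |= 113<<14 -> acc=1864287 shift=21 [end]
Varint 2: bytes[1:4] = DF E4 71 -> value 1864287 (3 byte(s))
  byte[4]=0xE6 cont=1 payload=0x66=102: acc |= 102<<0 -> acc=102 shift=7
  byte[5]=0xE0 cont=1 payload=0x60=96: acc |= 96<<7 -> acc=12390 shift=14
  byte[6]=0x30 cont=0 payload=0x30=48: acc |= 48<<14 -> acc=798822 shift=21 [end]
Varint 3: bytes[4:7] = E6 E0 30 -> value 798822 (3 byte(s))
  byte[7]=0xFF cont=1 payload=0x7F=127: acc |= 127<<0 -> acc=127 shift=7
  byte[8]=0x83 cont=1 payload=0x03=3: acc |= 3<<7 -> acc=511 shift=14
  byte[9]=0xDA cont=1 payload=0x5A=90: acc |= 90<<14 -> acc=1475071 shift=21
  byte[10]=0x0E cont=0 payload=0x0E=14: acc |= 14<<21 -> acc=30835199 shift=28 [end]
Varint 4: bytes[7:11] = FF 83 DA 0E -> value 30835199 (4 byte(s))
  byte[11]=0x1F cont=0 payload=0x1F=31: acc |= 31<<0 -> acc=31 shift=7 [end]
Varint 5: bytes[11:12] = 1F -> value 31 (1 byte(s))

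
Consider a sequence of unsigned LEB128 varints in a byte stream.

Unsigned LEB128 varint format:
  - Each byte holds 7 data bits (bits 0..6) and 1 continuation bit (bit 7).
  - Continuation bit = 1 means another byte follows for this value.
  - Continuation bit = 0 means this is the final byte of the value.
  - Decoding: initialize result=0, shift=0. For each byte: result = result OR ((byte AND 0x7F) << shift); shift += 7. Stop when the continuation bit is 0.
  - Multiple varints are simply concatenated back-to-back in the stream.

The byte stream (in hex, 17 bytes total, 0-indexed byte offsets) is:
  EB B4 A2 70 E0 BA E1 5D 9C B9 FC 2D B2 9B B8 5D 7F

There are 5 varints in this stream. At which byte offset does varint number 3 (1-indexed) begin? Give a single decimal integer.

Answer: 8

Derivation:
  byte[0]=0xEB cont=1 payload=0x6B=107: acc |= 107<<0 -> acc=107 shift=7
  byte[1]=0xB4 cont=1 payload=0x34=52: acc |= 52<<7 -> acc=6763 shift=14
  byte[2]=0xA2 cont=1 payload=0x22=34: acc |= 34<<14 -> acc=563819 shift=21
  byte[3]=0x70 cont=0 payload=0x70=112: acc |= 112<<21 -> acc=235444843 shift=28 [end]
Varint 1: bytes[0:4] = EB B4 A2 70 -> value 235444843 (4 byte(s))
  byte[4]=0xE0 cont=1 payload=0x60=96: acc |= 96<<0 -> acc=96 shift=7
  byte[5]=0xBA cont=1 payload=0x3A=58: acc |= 58<<7 -> acc=7520 shift=14
  byte[6]=0xE1 cont=1 payload=0x61=97: acc |= 97<<14 -> acc=1596768 shift=21
  byte[7]=0x5D cont=0 payload=0x5D=93: acc |= 93<<21 -> acc=196631904 shift=28 [end]
Varint 2: bytes[4:8] = E0 BA E1 5D -> value 196631904 (4 byte(s))
  byte[8]=0x9C cont=1 payload=0x1C=28: acc |= 28<<0 -> acc=28 shift=7
  byte[9]=0xB9 cont=1 payload=0x39=57: acc |= 57<<7 -> acc=7324 shift=14
  byte[10]=0xFC cont=1 payload=0x7C=124: acc |= 124<<14 -> acc=2038940 shift=21
  byte[11]=0x2D cont=0 payload=0x2D=45: acc |= 45<<21 -> acc=96410780 shift=28 [end]
Varint 3: bytes[8:12] = 9C B9 FC 2D -> value 96410780 (4 byte(s))
  byte[12]=0xB2 cont=1 payload=0x32=50: acc |= 50<<0 -> acc=50 shift=7
  byte[13]=0x9B cont=1 payload=0x1B=27: acc |= 27<<7 -> acc=3506 shift=14
  byte[14]=0xB8 cont=1 payload=0x38=56: acc |= 56<<14 -> acc=921010 shift=21
  byte[15]=0x5D cont=0 payload=0x5D=93: acc |= 93<<21 -> acc=195956146 shift=28 [end]
Varint 4: bytes[12:16] = B2 9B B8 5D -> value 195956146 (4 byte(s))
  byte[16]=0x7F cont=0 payload=0x7F=127: acc |= 127<<0 -> acc=127 shift=7 [end]
Varint 5: bytes[16:17] = 7F -> value 127 (1 byte(s))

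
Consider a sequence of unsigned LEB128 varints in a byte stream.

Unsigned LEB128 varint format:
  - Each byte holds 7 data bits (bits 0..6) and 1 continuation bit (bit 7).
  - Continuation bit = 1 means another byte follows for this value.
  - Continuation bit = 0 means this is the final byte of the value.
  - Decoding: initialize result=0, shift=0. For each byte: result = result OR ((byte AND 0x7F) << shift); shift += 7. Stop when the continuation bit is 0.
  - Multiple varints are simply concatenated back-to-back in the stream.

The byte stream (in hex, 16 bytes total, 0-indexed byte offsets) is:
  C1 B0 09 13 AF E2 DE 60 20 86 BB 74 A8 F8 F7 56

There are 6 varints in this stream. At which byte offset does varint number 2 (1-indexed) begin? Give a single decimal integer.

  byte[0]=0xC1 cont=1 payload=0x41=65: acc |= 65<<0 -> acc=65 shift=7
  byte[1]=0xB0 cont=1 payload=0x30=48: acc |= 48<<7 -> acc=6209 shift=14
  byte[2]=0x09 cont=0 payload=0x09=9: acc |= 9<<14 -> acc=153665 shift=21 [end]
Varint 1: bytes[0:3] = C1 B0 09 -> value 153665 (3 byte(s))
  byte[3]=0x13 cont=0 payload=0x13=19: acc |= 19<<0 -> acc=19 shift=7 [end]
Varint 2: bytes[3:4] = 13 -> value 19 (1 byte(s))
  byte[4]=0xAF cont=1 payload=0x2F=47: acc |= 47<<0 -> acc=47 shift=7
  byte[5]=0xE2 cont=1 payload=0x62=98: acc |= 98<<7 -> acc=12591 shift=14
  byte[6]=0xDE cont=1 payload=0x5E=94: acc |= 94<<14 -> acc=1552687 shift=21
  byte[7]=0x60 cont=0 payload=0x60=96: acc |= 96<<21 -> acc=202879279 shift=28 [end]
Varint 3: bytes[4:8] = AF E2 DE 60 -> value 202879279 (4 byte(s))
  byte[8]=0x20 cont=0 payload=0x20=32: acc |= 32<<0 -> acc=32 shift=7 [end]
Varint 4: bytes[8:9] = 20 -> value 32 (1 byte(s))
  byte[9]=0x86 cont=1 payload=0x06=6: acc |= 6<<0 -> acc=6 shift=7
  byte[10]=0xBB cont=1 payload=0x3B=59: acc |= 59<<7 -> acc=7558 shift=14
  byte[11]=0x74 cont=0 payload=0x74=116: acc |= 116<<14 -> acc=1908102 shift=21 [end]
Varint 5: bytes[9:12] = 86 BB 74 -> value 1908102 (3 byte(s))
  byte[12]=0xA8 cont=1 payload=0x28=40: acc |= 40<<0 -> acc=40 shift=7
  byte[13]=0xF8 cont=1 payload=0x78=120: acc |= 120<<7 -> acc=15400 shift=14
  byte[14]=0xF7 cont=1 payload=0x77=119: acc |= 119<<14 -> acc=1965096 shift=21
  byte[15]=0x56 cont=0 payload=0x56=86: acc |= 86<<21 -> acc=182320168 shift=28 [end]
Varint 6: bytes[12:16] = A8 F8 F7 56 -> value 182320168 (4 byte(s))

Answer: 3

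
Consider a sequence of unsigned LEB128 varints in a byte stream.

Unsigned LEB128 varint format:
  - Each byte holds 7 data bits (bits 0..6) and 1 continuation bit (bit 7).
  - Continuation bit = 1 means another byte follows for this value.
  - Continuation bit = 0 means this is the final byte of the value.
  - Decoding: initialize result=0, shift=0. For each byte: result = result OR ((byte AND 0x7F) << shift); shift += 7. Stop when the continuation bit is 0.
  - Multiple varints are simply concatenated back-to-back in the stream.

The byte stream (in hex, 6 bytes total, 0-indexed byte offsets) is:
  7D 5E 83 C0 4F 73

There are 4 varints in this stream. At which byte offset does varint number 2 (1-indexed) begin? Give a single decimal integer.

  byte[0]=0x7D cont=0 payload=0x7D=125: acc |= 125<<0 -> acc=125 shift=7 [end]
Varint 1: bytes[0:1] = 7D -> value 125 (1 byte(s))
  byte[1]=0x5E cont=0 payload=0x5E=94: acc |= 94<<0 -> acc=94 shift=7 [end]
Varint 2: bytes[1:2] = 5E -> value 94 (1 byte(s))
  byte[2]=0x83 cont=1 payload=0x03=3: acc |= 3<<0 -> acc=3 shift=7
  byte[3]=0xC0 cont=1 payload=0x40=64: acc |= 64<<7 -> acc=8195 shift=14
  byte[4]=0x4F cont=0 payload=0x4F=79: acc |= 79<<14 -> acc=1302531 shift=21 [end]
Varint 3: bytes[2:5] = 83 C0 4F -> value 1302531 (3 byte(s))
  byte[5]=0x73 cont=0 payload=0x73=115: acc |= 115<<0 -> acc=115 shift=7 [end]
Varint 4: bytes[5:6] = 73 -> value 115 (1 byte(s))

Answer: 1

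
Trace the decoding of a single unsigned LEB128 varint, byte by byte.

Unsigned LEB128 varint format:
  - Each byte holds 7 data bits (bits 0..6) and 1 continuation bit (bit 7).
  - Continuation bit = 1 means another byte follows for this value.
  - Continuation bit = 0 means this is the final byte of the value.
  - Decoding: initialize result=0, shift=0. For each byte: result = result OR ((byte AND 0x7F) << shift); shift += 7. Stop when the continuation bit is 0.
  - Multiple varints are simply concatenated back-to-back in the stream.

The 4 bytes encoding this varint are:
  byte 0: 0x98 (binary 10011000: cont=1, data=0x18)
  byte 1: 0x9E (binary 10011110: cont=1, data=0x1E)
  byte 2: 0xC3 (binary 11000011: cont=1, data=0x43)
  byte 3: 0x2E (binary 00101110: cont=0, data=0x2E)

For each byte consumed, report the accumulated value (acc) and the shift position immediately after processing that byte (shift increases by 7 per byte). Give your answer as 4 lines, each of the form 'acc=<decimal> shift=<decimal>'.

Answer: acc=24 shift=7
acc=3864 shift=14
acc=1101592 shift=21
acc=97570584 shift=28

Derivation:
byte 0=0x98: payload=0x18=24, contrib = 24<<0 = 24; acc -> 24, shift -> 7
byte 1=0x9E: payload=0x1E=30, contrib = 30<<7 = 3840; acc -> 3864, shift -> 14
byte 2=0xC3: payload=0x43=67, contrib = 67<<14 = 1097728; acc -> 1101592, shift -> 21
byte 3=0x2E: payload=0x2E=46, contrib = 46<<21 = 96468992; acc -> 97570584, shift -> 28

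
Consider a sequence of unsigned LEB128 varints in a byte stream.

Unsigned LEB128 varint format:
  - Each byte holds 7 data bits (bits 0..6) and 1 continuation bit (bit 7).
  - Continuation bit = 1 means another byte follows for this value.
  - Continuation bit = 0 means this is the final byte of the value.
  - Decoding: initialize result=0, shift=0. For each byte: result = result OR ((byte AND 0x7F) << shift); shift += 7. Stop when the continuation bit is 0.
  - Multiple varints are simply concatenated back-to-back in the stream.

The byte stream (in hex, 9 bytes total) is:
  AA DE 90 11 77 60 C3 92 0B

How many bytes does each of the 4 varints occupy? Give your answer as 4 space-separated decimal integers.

Answer: 4 1 1 3

Derivation:
  byte[0]=0xAA cont=1 payload=0x2A=42: acc |= 42<<0 -> acc=42 shift=7
  byte[1]=0xDE cont=1 payload=0x5E=94: acc |= 94<<7 -> acc=12074 shift=14
  byte[2]=0x90 cont=1 payload=0x10=16: acc |= 16<<14 -> acc=274218 shift=21
  byte[3]=0x11 cont=0 payload=0x11=17: acc |= 17<<21 -> acc=35925802 shift=28 [end]
Varint 1: bytes[0:4] = AA DE 90 11 -> value 35925802 (4 byte(s))
  byte[4]=0x77 cont=0 payload=0x77=119: acc |= 119<<0 -> acc=119 shift=7 [end]
Varint 2: bytes[4:5] = 77 -> value 119 (1 byte(s))
  byte[5]=0x60 cont=0 payload=0x60=96: acc |= 96<<0 -> acc=96 shift=7 [end]
Varint 3: bytes[5:6] = 60 -> value 96 (1 byte(s))
  byte[6]=0xC3 cont=1 payload=0x43=67: acc |= 67<<0 -> acc=67 shift=7
  byte[7]=0x92 cont=1 payload=0x12=18: acc |= 18<<7 -> acc=2371 shift=14
  byte[8]=0x0B cont=0 payload=0x0B=11: acc |= 11<<14 -> acc=182595 shift=21 [end]
Varint 4: bytes[6:9] = C3 92 0B -> value 182595 (3 byte(s))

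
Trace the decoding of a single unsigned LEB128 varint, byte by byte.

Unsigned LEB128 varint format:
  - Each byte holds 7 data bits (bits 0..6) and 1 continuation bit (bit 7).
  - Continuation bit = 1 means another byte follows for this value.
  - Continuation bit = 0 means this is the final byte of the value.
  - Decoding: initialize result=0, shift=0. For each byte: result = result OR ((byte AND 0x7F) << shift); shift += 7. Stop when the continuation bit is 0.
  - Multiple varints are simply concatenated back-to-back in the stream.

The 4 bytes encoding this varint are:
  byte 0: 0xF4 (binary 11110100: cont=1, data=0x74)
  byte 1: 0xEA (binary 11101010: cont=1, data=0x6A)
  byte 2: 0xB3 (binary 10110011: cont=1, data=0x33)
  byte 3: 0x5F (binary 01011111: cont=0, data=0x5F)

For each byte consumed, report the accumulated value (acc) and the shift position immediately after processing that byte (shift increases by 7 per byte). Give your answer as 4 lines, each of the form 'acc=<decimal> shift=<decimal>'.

Answer: acc=116 shift=7
acc=13684 shift=14
acc=849268 shift=21
acc=200078708 shift=28

Derivation:
byte 0=0xF4: payload=0x74=116, contrib = 116<<0 = 116; acc -> 116, shift -> 7
byte 1=0xEA: payload=0x6A=106, contrib = 106<<7 = 13568; acc -> 13684, shift -> 14
byte 2=0xB3: payload=0x33=51, contrib = 51<<14 = 835584; acc -> 849268, shift -> 21
byte 3=0x5F: payload=0x5F=95, contrib = 95<<21 = 199229440; acc -> 200078708, shift -> 28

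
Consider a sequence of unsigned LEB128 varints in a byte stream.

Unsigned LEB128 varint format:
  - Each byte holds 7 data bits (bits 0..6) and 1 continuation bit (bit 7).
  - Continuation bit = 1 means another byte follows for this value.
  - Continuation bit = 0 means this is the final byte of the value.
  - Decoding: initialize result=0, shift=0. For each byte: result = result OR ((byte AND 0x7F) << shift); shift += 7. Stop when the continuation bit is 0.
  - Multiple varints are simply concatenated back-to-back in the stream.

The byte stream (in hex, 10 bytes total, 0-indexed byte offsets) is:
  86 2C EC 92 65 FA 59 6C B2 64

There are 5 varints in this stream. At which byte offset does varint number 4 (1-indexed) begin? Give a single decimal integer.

Answer: 7

Derivation:
  byte[0]=0x86 cont=1 payload=0x06=6: acc |= 6<<0 -> acc=6 shift=7
  byte[1]=0x2C cont=0 payload=0x2C=44: acc |= 44<<7 -> acc=5638 shift=14 [end]
Varint 1: bytes[0:2] = 86 2C -> value 5638 (2 byte(s))
  byte[2]=0xEC cont=1 payload=0x6C=108: acc |= 108<<0 -> acc=108 shift=7
  byte[3]=0x92 cont=1 payload=0x12=18: acc |= 18<<7 -> acc=2412 shift=14
  byte[4]=0x65 cont=0 payload=0x65=101: acc |= 101<<14 -> acc=1657196 shift=21 [end]
Varint 2: bytes[2:5] = EC 92 65 -> value 1657196 (3 byte(s))
  byte[5]=0xFA cont=1 payload=0x7A=122: acc |= 122<<0 -> acc=122 shift=7
  byte[6]=0x59 cont=0 payload=0x59=89: acc |= 89<<7 -> acc=11514 shift=14 [end]
Varint 3: bytes[5:7] = FA 59 -> value 11514 (2 byte(s))
  byte[7]=0x6C cont=0 payload=0x6C=108: acc |= 108<<0 -> acc=108 shift=7 [end]
Varint 4: bytes[7:8] = 6C -> value 108 (1 byte(s))
  byte[8]=0xB2 cont=1 payload=0x32=50: acc |= 50<<0 -> acc=50 shift=7
  byte[9]=0x64 cont=0 payload=0x64=100: acc |= 100<<7 -> acc=12850 shift=14 [end]
Varint 5: bytes[8:10] = B2 64 -> value 12850 (2 byte(s))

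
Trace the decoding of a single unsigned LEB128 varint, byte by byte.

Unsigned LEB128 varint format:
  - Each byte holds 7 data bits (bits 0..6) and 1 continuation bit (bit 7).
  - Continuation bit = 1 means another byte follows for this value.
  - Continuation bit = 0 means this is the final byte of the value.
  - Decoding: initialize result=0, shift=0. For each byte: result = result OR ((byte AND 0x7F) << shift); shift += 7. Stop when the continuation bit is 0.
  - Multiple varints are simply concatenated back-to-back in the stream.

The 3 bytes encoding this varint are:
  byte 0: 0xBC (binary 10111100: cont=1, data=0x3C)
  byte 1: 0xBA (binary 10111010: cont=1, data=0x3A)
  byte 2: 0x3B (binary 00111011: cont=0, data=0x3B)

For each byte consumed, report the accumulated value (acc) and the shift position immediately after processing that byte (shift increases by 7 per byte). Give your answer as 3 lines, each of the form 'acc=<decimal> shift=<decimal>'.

Answer: acc=60 shift=7
acc=7484 shift=14
acc=974140 shift=21

Derivation:
byte 0=0xBC: payload=0x3C=60, contrib = 60<<0 = 60; acc -> 60, shift -> 7
byte 1=0xBA: payload=0x3A=58, contrib = 58<<7 = 7424; acc -> 7484, shift -> 14
byte 2=0x3B: payload=0x3B=59, contrib = 59<<14 = 966656; acc -> 974140, shift -> 21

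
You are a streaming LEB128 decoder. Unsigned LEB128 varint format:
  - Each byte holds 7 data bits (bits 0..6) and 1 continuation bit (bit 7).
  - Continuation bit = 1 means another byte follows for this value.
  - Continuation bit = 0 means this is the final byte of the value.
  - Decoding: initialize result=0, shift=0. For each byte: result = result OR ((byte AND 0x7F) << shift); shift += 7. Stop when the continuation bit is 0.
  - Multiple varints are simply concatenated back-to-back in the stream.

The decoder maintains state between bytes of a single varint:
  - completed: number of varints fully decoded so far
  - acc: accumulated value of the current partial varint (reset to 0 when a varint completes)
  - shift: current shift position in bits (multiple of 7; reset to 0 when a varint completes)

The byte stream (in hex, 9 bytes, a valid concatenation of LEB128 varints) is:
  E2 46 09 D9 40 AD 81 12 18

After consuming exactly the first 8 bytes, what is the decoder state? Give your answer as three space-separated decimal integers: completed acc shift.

Answer: 4 0 0

Derivation:
byte[0]=0xE2 cont=1 payload=0x62: acc |= 98<<0 -> completed=0 acc=98 shift=7
byte[1]=0x46 cont=0 payload=0x46: varint #1 complete (value=9058); reset -> completed=1 acc=0 shift=0
byte[2]=0x09 cont=0 payload=0x09: varint #2 complete (value=9); reset -> completed=2 acc=0 shift=0
byte[3]=0xD9 cont=1 payload=0x59: acc |= 89<<0 -> completed=2 acc=89 shift=7
byte[4]=0x40 cont=0 payload=0x40: varint #3 complete (value=8281); reset -> completed=3 acc=0 shift=0
byte[5]=0xAD cont=1 payload=0x2D: acc |= 45<<0 -> completed=3 acc=45 shift=7
byte[6]=0x81 cont=1 payload=0x01: acc |= 1<<7 -> completed=3 acc=173 shift=14
byte[7]=0x12 cont=0 payload=0x12: varint #4 complete (value=295085); reset -> completed=4 acc=0 shift=0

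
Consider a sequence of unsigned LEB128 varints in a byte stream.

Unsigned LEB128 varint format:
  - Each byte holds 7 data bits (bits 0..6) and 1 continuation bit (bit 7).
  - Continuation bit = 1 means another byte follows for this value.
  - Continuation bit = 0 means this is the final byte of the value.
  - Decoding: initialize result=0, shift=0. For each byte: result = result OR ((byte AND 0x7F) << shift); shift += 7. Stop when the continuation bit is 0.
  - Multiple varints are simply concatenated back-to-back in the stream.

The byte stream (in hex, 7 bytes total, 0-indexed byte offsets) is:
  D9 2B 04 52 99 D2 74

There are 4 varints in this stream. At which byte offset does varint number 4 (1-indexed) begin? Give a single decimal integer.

Answer: 4

Derivation:
  byte[0]=0xD9 cont=1 payload=0x59=89: acc |= 89<<0 -> acc=89 shift=7
  byte[1]=0x2B cont=0 payload=0x2B=43: acc |= 43<<7 -> acc=5593 shift=14 [end]
Varint 1: bytes[0:2] = D9 2B -> value 5593 (2 byte(s))
  byte[2]=0x04 cont=0 payload=0x04=4: acc |= 4<<0 -> acc=4 shift=7 [end]
Varint 2: bytes[2:3] = 04 -> value 4 (1 byte(s))
  byte[3]=0x52 cont=0 payload=0x52=82: acc |= 82<<0 -> acc=82 shift=7 [end]
Varint 3: bytes[3:4] = 52 -> value 82 (1 byte(s))
  byte[4]=0x99 cont=1 payload=0x19=25: acc |= 25<<0 -> acc=25 shift=7
  byte[5]=0xD2 cont=1 payload=0x52=82: acc |= 82<<7 -> acc=10521 shift=14
  byte[6]=0x74 cont=0 payload=0x74=116: acc |= 116<<14 -> acc=1911065 shift=21 [end]
Varint 4: bytes[4:7] = 99 D2 74 -> value 1911065 (3 byte(s))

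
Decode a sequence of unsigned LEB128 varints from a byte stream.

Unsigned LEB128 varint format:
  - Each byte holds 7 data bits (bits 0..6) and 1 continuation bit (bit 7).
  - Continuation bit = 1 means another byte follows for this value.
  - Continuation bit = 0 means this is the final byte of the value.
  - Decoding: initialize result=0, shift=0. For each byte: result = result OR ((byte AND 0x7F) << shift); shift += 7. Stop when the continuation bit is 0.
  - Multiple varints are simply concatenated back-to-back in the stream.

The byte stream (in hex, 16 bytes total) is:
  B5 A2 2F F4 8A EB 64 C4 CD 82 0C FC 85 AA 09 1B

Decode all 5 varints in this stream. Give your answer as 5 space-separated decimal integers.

  byte[0]=0xB5 cont=1 payload=0x35=53: acc |= 53<<0 -> acc=53 shift=7
  byte[1]=0xA2 cont=1 payload=0x22=34: acc |= 34<<7 -> acc=4405 shift=14
  byte[2]=0x2F cont=0 payload=0x2F=47: acc |= 47<<14 -> acc=774453 shift=21 [end]
Varint 1: bytes[0:3] = B5 A2 2F -> value 774453 (3 byte(s))
  byte[3]=0xF4 cont=1 payload=0x74=116: acc |= 116<<0 -> acc=116 shift=7
  byte[4]=0x8A cont=1 payload=0x0A=10: acc |= 10<<7 -> acc=1396 shift=14
  byte[5]=0xEB cont=1 payload=0x6B=107: acc |= 107<<14 -> acc=1754484 shift=21
  byte[6]=0x64 cont=0 payload=0x64=100: acc |= 100<<21 -> acc=211469684 shift=28 [end]
Varint 2: bytes[3:7] = F4 8A EB 64 -> value 211469684 (4 byte(s))
  byte[7]=0xC4 cont=1 payload=0x44=68: acc |= 68<<0 -> acc=68 shift=7
  byte[8]=0xCD cont=1 payload=0x4D=77: acc |= 77<<7 -> acc=9924 shift=14
  byte[9]=0x82 cont=1 payload=0x02=2: acc |= 2<<14 -> acc=42692 shift=21
  byte[10]=0x0C cont=0 payload=0x0C=12: acc |= 12<<21 -> acc=25208516 shift=28 [end]
Varint 3: bytes[7:11] = C4 CD 82 0C -> value 25208516 (4 byte(s))
  byte[11]=0xFC cont=1 payload=0x7C=124: acc |= 124<<0 -> acc=124 shift=7
  byte[12]=0x85 cont=1 payload=0x05=5: acc |= 5<<7 -> acc=764 shift=14
  byte[13]=0xAA cont=1 payload=0x2A=42: acc |= 42<<14 -> acc=688892 shift=21
  byte[14]=0x09 cont=0 payload=0x09=9: acc |= 9<<21 -> acc=19563260 shift=28 [end]
Varint 4: bytes[11:15] = FC 85 AA 09 -> value 19563260 (4 byte(s))
  byte[15]=0x1B cont=0 payload=0x1B=27: acc |= 27<<0 -> acc=27 shift=7 [end]
Varint 5: bytes[15:16] = 1B -> value 27 (1 byte(s))

Answer: 774453 211469684 25208516 19563260 27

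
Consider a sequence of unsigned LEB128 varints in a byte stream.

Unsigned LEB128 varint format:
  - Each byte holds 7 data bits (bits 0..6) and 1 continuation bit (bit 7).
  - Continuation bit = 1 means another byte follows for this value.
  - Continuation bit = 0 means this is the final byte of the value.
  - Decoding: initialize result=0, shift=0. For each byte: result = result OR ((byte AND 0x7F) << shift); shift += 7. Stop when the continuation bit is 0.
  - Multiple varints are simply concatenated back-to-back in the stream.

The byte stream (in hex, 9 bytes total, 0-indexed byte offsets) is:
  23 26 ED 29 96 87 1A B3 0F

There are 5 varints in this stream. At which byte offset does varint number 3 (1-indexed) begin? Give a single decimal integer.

Answer: 2

Derivation:
  byte[0]=0x23 cont=0 payload=0x23=35: acc |= 35<<0 -> acc=35 shift=7 [end]
Varint 1: bytes[0:1] = 23 -> value 35 (1 byte(s))
  byte[1]=0x26 cont=0 payload=0x26=38: acc |= 38<<0 -> acc=38 shift=7 [end]
Varint 2: bytes[1:2] = 26 -> value 38 (1 byte(s))
  byte[2]=0xED cont=1 payload=0x6D=109: acc |= 109<<0 -> acc=109 shift=7
  byte[3]=0x29 cont=0 payload=0x29=41: acc |= 41<<7 -> acc=5357 shift=14 [end]
Varint 3: bytes[2:4] = ED 29 -> value 5357 (2 byte(s))
  byte[4]=0x96 cont=1 payload=0x16=22: acc |= 22<<0 -> acc=22 shift=7
  byte[5]=0x87 cont=1 payload=0x07=7: acc |= 7<<7 -> acc=918 shift=14
  byte[6]=0x1A cont=0 payload=0x1A=26: acc |= 26<<14 -> acc=426902 shift=21 [end]
Varint 4: bytes[4:7] = 96 87 1A -> value 426902 (3 byte(s))
  byte[7]=0xB3 cont=1 payload=0x33=51: acc |= 51<<0 -> acc=51 shift=7
  byte[8]=0x0F cont=0 payload=0x0F=15: acc |= 15<<7 -> acc=1971 shift=14 [end]
Varint 5: bytes[7:9] = B3 0F -> value 1971 (2 byte(s))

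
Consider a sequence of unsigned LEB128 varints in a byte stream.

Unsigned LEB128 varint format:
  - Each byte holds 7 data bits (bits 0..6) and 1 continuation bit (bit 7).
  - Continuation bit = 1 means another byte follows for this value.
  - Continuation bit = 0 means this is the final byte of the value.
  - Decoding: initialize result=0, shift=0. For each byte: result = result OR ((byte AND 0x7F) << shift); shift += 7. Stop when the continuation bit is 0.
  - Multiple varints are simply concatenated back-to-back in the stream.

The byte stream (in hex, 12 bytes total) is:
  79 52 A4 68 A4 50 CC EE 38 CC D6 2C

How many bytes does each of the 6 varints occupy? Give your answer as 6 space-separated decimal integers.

  byte[0]=0x79 cont=0 payload=0x79=121: acc |= 121<<0 -> acc=121 shift=7 [end]
Varint 1: bytes[0:1] = 79 -> value 121 (1 byte(s))
  byte[1]=0x52 cont=0 payload=0x52=82: acc |= 82<<0 -> acc=82 shift=7 [end]
Varint 2: bytes[1:2] = 52 -> value 82 (1 byte(s))
  byte[2]=0xA4 cont=1 payload=0x24=36: acc |= 36<<0 -> acc=36 shift=7
  byte[3]=0x68 cont=0 payload=0x68=104: acc |= 104<<7 -> acc=13348 shift=14 [end]
Varint 3: bytes[2:4] = A4 68 -> value 13348 (2 byte(s))
  byte[4]=0xA4 cont=1 payload=0x24=36: acc |= 36<<0 -> acc=36 shift=7
  byte[5]=0x50 cont=0 payload=0x50=80: acc |= 80<<7 -> acc=10276 shift=14 [end]
Varint 4: bytes[4:6] = A4 50 -> value 10276 (2 byte(s))
  byte[6]=0xCC cont=1 payload=0x4C=76: acc |= 76<<0 -> acc=76 shift=7
  byte[7]=0xEE cont=1 payload=0x6E=110: acc |= 110<<7 -> acc=14156 shift=14
  byte[8]=0x38 cont=0 payload=0x38=56: acc |= 56<<14 -> acc=931660 shift=21 [end]
Varint 5: bytes[6:9] = CC EE 38 -> value 931660 (3 byte(s))
  byte[9]=0xCC cont=1 payload=0x4C=76: acc |= 76<<0 -> acc=76 shift=7
  byte[10]=0xD6 cont=1 payload=0x56=86: acc |= 86<<7 -> acc=11084 shift=14
  byte[11]=0x2C cont=0 payload=0x2C=44: acc |= 44<<14 -> acc=731980 shift=21 [end]
Varint 6: bytes[9:12] = CC D6 2C -> value 731980 (3 byte(s))

Answer: 1 1 2 2 3 3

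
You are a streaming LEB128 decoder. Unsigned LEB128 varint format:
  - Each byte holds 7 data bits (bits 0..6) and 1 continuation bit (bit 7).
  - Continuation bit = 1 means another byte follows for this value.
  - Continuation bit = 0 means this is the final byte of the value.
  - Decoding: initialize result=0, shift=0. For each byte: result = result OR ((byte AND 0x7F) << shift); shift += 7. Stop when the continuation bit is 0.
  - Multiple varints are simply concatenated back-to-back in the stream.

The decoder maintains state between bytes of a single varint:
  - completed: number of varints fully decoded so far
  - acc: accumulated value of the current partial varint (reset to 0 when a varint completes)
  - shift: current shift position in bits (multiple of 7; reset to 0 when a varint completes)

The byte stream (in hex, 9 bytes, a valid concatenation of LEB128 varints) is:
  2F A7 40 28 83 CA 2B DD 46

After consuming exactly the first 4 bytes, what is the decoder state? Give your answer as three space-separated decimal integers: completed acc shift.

Answer: 3 0 0

Derivation:
byte[0]=0x2F cont=0 payload=0x2F: varint #1 complete (value=47); reset -> completed=1 acc=0 shift=0
byte[1]=0xA7 cont=1 payload=0x27: acc |= 39<<0 -> completed=1 acc=39 shift=7
byte[2]=0x40 cont=0 payload=0x40: varint #2 complete (value=8231); reset -> completed=2 acc=0 shift=0
byte[3]=0x28 cont=0 payload=0x28: varint #3 complete (value=40); reset -> completed=3 acc=0 shift=0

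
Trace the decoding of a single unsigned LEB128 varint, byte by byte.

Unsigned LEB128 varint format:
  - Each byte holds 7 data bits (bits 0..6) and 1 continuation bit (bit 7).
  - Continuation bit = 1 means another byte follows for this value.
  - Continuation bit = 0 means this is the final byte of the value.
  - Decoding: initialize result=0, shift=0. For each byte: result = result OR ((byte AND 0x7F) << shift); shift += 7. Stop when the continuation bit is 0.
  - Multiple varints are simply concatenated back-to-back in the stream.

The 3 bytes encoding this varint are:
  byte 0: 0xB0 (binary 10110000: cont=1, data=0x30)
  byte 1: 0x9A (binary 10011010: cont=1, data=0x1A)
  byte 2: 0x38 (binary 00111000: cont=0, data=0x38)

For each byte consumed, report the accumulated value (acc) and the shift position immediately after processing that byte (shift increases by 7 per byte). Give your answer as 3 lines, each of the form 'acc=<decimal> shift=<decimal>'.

Answer: acc=48 shift=7
acc=3376 shift=14
acc=920880 shift=21

Derivation:
byte 0=0xB0: payload=0x30=48, contrib = 48<<0 = 48; acc -> 48, shift -> 7
byte 1=0x9A: payload=0x1A=26, contrib = 26<<7 = 3328; acc -> 3376, shift -> 14
byte 2=0x38: payload=0x38=56, contrib = 56<<14 = 917504; acc -> 920880, shift -> 21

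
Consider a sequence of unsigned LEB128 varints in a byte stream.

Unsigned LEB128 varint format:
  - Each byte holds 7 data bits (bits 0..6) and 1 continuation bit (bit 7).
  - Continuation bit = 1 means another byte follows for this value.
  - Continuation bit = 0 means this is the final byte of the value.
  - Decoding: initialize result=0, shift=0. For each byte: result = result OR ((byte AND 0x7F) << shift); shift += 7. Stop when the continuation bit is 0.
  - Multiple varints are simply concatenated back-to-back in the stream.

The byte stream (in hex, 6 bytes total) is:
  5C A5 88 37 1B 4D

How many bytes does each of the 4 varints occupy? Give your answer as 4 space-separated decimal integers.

Answer: 1 3 1 1

Derivation:
  byte[0]=0x5C cont=0 payload=0x5C=92: acc |= 92<<0 -> acc=92 shift=7 [end]
Varint 1: bytes[0:1] = 5C -> value 92 (1 byte(s))
  byte[1]=0xA5 cont=1 payload=0x25=37: acc |= 37<<0 -> acc=37 shift=7
  byte[2]=0x88 cont=1 payload=0x08=8: acc |= 8<<7 -> acc=1061 shift=14
  byte[3]=0x37 cont=0 payload=0x37=55: acc |= 55<<14 -> acc=902181 shift=21 [end]
Varint 2: bytes[1:4] = A5 88 37 -> value 902181 (3 byte(s))
  byte[4]=0x1B cont=0 payload=0x1B=27: acc |= 27<<0 -> acc=27 shift=7 [end]
Varint 3: bytes[4:5] = 1B -> value 27 (1 byte(s))
  byte[5]=0x4D cont=0 payload=0x4D=77: acc |= 77<<0 -> acc=77 shift=7 [end]
Varint 4: bytes[5:6] = 4D -> value 77 (1 byte(s))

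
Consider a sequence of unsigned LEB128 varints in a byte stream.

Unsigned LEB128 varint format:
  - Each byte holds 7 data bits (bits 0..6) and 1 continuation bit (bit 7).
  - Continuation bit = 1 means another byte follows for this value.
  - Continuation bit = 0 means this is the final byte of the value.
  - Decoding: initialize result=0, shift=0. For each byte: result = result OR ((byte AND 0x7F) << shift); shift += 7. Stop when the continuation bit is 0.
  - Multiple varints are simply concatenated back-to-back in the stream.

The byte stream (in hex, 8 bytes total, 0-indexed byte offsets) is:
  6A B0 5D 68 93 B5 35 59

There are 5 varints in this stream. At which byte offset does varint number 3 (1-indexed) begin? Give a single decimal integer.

Answer: 3

Derivation:
  byte[0]=0x6A cont=0 payload=0x6A=106: acc |= 106<<0 -> acc=106 shift=7 [end]
Varint 1: bytes[0:1] = 6A -> value 106 (1 byte(s))
  byte[1]=0xB0 cont=1 payload=0x30=48: acc |= 48<<0 -> acc=48 shift=7
  byte[2]=0x5D cont=0 payload=0x5D=93: acc |= 93<<7 -> acc=11952 shift=14 [end]
Varint 2: bytes[1:3] = B0 5D -> value 11952 (2 byte(s))
  byte[3]=0x68 cont=0 payload=0x68=104: acc |= 104<<0 -> acc=104 shift=7 [end]
Varint 3: bytes[3:4] = 68 -> value 104 (1 byte(s))
  byte[4]=0x93 cont=1 payload=0x13=19: acc |= 19<<0 -> acc=19 shift=7
  byte[5]=0xB5 cont=1 payload=0x35=53: acc |= 53<<7 -> acc=6803 shift=14
  byte[6]=0x35 cont=0 payload=0x35=53: acc |= 53<<14 -> acc=875155 shift=21 [end]
Varint 4: bytes[4:7] = 93 B5 35 -> value 875155 (3 byte(s))
  byte[7]=0x59 cont=0 payload=0x59=89: acc |= 89<<0 -> acc=89 shift=7 [end]
Varint 5: bytes[7:8] = 59 -> value 89 (1 byte(s))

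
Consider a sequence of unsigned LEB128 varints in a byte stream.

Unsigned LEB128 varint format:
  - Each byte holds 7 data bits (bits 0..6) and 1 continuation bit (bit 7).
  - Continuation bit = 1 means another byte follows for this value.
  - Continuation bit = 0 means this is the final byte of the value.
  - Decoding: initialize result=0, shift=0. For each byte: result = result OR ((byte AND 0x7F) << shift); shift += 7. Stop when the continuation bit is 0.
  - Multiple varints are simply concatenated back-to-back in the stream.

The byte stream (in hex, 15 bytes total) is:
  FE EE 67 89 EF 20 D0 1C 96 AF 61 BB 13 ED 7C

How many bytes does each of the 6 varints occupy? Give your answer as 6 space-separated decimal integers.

  byte[0]=0xFE cont=1 payload=0x7E=126: acc |= 126<<0 -> acc=126 shift=7
  byte[1]=0xEE cont=1 payload=0x6E=110: acc |= 110<<7 -> acc=14206 shift=14
  byte[2]=0x67 cont=0 payload=0x67=103: acc |= 103<<14 -> acc=1701758 shift=21 [end]
Varint 1: bytes[0:3] = FE EE 67 -> value 1701758 (3 byte(s))
  byte[3]=0x89 cont=1 payload=0x09=9: acc |= 9<<0 -> acc=9 shift=7
  byte[4]=0xEF cont=1 payload=0x6F=111: acc |= 111<<7 -> acc=14217 shift=14
  byte[5]=0x20 cont=0 payload=0x20=32: acc |= 32<<14 -> acc=538505 shift=21 [end]
Varint 2: bytes[3:6] = 89 EF 20 -> value 538505 (3 byte(s))
  byte[6]=0xD0 cont=1 payload=0x50=80: acc |= 80<<0 -> acc=80 shift=7
  byte[7]=0x1C cont=0 payload=0x1C=28: acc |= 28<<7 -> acc=3664 shift=14 [end]
Varint 3: bytes[6:8] = D0 1C -> value 3664 (2 byte(s))
  byte[8]=0x96 cont=1 payload=0x16=22: acc |= 22<<0 -> acc=22 shift=7
  byte[9]=0xAF cont=1 payload=0x2F=47: acc |= 47<<7 -> acc=6038 shift=14
  byte[10]=0x61 cont=0 payload=0x61=97: acc |= 97<<14 -> acc=1595286 shift=21 [end]
Varint 4: bytes[8:11] = 96 AF 61 -> value 1595286 (3 byte(s))
  byte[11]=0xBB cont=1 payload=0x3B=59: acc |= 59<<0 -> acc=59 shift=7
  byte[12]=0x13 cont=0 payload=0x13=19: acc |= 19<<7 -> acc=2491 shift=14 [end]
Varint 5: bytes[11:13] = BB 13 -> value 2491 (2 byte(s))
  byte[13]=0xED cont=1 payload=0x6D=109: acc |= 109<<0 -> acc=109 shift=7
  byte[14]=0x7C cont=0 payload=0x7C=124: acc |= 124<<7 -> acc=15981 shift=14 [end]
Varint 6: bytes[13:15] = ED 7C -> value 15981 (2 byte(s))

Answer: 3 3 2 3 2 2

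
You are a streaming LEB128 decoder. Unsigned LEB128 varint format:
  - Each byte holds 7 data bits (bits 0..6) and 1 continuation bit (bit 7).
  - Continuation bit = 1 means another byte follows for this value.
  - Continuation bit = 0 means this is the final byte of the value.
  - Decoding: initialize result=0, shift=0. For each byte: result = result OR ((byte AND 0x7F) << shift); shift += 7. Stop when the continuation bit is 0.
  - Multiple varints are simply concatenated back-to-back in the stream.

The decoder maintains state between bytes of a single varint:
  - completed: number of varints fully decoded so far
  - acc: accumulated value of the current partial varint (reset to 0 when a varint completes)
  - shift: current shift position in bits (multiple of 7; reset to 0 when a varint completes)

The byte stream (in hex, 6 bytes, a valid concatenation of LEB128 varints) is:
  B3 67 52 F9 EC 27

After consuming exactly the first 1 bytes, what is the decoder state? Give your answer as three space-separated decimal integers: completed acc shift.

Answer: 0 51 7

Derivation:
byte[0]=0xB3 cont=1 payload=0x33: acc |= 51<<0 -> completed=0 acc=51 shift=7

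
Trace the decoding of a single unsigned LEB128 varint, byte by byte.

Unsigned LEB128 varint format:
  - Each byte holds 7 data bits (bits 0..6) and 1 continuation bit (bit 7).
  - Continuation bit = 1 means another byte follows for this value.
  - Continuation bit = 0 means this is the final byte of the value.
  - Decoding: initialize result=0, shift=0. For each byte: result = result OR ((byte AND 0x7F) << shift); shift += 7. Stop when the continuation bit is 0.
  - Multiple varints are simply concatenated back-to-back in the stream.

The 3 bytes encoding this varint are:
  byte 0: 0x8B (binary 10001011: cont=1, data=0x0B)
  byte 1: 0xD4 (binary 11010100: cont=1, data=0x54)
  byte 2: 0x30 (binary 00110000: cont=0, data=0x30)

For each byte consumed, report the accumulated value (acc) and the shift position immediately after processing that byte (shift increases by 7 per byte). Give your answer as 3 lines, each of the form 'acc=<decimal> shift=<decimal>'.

byte 0=0x8B: payload=0x0B=11, contrib = 11<<0 = 11; acc -> 11, shift -> 7
byte 1=0xD4: payload=0x54=84, contrib = 84<<7 = 10752; acc -> 10763, shift -> 14
byte 2=0x30: payload=0x30=48, contrib = 48<<14 = 786432; acc -> 797195, shift -> 21

Answer: acc=11 shift=7
acc=10763 shift=14
acc=797195 shift=21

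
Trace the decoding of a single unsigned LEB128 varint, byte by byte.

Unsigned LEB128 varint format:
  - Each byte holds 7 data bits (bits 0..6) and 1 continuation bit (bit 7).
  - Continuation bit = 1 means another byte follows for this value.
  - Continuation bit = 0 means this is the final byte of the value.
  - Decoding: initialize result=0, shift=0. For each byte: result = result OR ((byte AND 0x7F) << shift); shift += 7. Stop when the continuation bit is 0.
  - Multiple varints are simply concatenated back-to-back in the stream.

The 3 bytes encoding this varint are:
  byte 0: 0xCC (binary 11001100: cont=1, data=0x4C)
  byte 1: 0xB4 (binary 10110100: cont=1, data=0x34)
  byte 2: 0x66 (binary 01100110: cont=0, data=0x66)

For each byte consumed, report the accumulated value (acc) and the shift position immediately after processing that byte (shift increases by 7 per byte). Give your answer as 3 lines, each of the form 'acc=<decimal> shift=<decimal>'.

Answer: acc=76 shift=7
acc=6732 shift=14
acc=1677900 shift=21

Derivation:
byte 0=0xCC: payload=0x4C=76, contrib = 76<<0 = 76; acc -> 76, shift -> 7
byte 1=0xB4: payload=0x34=52, contrib = 52<<7 = 6656; acc -> 6732, shift -> 14
byte 2=0x66: payload=0x66=102, contrib = 102<<14 = 1671168; acc -> 1677900, shift -> 21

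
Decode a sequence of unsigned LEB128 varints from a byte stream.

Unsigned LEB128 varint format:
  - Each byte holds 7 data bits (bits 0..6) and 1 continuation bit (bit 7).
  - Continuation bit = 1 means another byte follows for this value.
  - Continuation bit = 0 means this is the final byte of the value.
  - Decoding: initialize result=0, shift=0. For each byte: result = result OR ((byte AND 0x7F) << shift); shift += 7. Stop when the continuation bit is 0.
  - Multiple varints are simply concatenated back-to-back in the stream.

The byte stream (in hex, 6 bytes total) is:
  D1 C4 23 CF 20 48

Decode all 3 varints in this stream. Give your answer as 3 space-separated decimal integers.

Answer: 582225 4175 72

Derivation:
  byte[0]=0xD1 cont=1 payload=0x51=81: acc |= 81<<0 -> acc=81 shift=7
  byte[1]=0xC4 cont=1 payload=0x44=68: acc |= 68<<7 -> acc=8785 shift=14
  byte[2]=0x23 cont=0 payload=0x23=35: acc |= 35<<14 -> acc=582225 shift=21 [end]
Varint 1: bytes[0:3] = D1 C4 23 -> value 582225 (3 byte(s))
  byte[3]=0xCF cont=1 payload=0x4F=79: acc |= 79<<0 -> acc=79 shift=7
  byte[4]=0x20 cont=0 payload=0x20=32: acc |= 32<<7 -> acc=4175 shift=14 [end]
Varint 2: bytes[3:5] = CF 20 -> value 4175 (2 byte(s))
  byte[5]=0x48 cont=0 payload=0x48=72: acc |= 72<<0 -> acc=72 shift=7 [end]
Varint 3: bytes[5:6] = 48 -> value 72 (1 byte(s))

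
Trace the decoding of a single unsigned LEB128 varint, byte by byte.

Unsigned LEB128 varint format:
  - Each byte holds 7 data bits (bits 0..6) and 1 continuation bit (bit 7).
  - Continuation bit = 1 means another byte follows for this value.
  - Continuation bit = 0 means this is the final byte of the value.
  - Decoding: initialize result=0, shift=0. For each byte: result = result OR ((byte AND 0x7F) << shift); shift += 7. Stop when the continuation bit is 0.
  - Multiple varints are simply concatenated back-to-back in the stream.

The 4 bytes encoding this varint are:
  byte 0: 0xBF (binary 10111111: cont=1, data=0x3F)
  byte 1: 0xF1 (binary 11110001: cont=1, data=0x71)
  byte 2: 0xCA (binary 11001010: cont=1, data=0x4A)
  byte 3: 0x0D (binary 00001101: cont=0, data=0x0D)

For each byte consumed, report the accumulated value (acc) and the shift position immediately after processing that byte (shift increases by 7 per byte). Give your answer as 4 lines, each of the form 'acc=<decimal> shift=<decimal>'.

Answer: acc=63 shift=7
acc=14527 shift=14
acc=1226943 shift=21
acc=28489919 shift=28

Derivation:
byte 0=0xBF: payload=0x3F=63, contrib = 63<<0 = 63; acc -> 63, shift -> 7
byte 1=0xF1: payload=0x71=113, contrib = 113<<7 = 14464; acc -> 14527, shift -> 14
byte 2=0xCA: payload=0x4A=74, contrib = 74<<14 = 1212416; acc -> 1226943, shift -> 21
byte 3=0x0D: payload=0x0D=13, contrib = 13<<21 = 27262976; acc -> 28489919, shift -> 28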